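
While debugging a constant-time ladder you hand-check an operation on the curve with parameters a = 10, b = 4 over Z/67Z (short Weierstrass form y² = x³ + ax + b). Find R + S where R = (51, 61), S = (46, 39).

(51, 6)

(51, 61) + (46, 39). λ = (39 - 61)/(46 - 51) ≡ 45/62 mod 67. 62⁻¹ ≡ 40 (mod 67) since 62·40 = 2480 ≡ 1, so λ ≡ 58.
  x = λ² - 51 - 46 = 3364 - 97 ≡ 51; y = λ·(51 - 51) - 61 ≡ 6. → (51, 6)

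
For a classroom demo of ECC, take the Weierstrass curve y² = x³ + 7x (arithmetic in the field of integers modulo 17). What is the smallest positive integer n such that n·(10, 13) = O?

2P: tangent at (10, 13): λ = (3·10² + 7)/(2·13) ≡ 1/9. 9⁻¹ ≡ 2 (mod 17), so λ ≡ 1·2 ≡ 2.
  x = λ² - 10 - 10 = 4 - 20 ≡ 1; y = λ·(10 - 1) - 13 ≡ 5. → (1, 5)
3P: (1, 5) + (10, 13). λ = (13 - 5)/(10 - 1) ≡ 8/9 mod 17. 9⁻¹ ≡ 2 (mod 17), so λ ≡ 16.
  x = λ² - 1 - 10 = 256 - 11 ≡ 7; y = λ·(1 - 7) - 5 ≡ 1. → (7, 1)
4P: (7, 1) + (10, 13). λ = (13 - 1)/(10 - 7) ≡ 12/3 mod 17. 3⁻¹ ≡ 6 (mod 17) since 3·6 = 18 ≡ 1, so λ ≡ 4.
  x = λ² - 7 - 10 = 16 - 17 ≡ 16; y = λ·(7 - 16) - 1 ≡ 14. → (16, 14)
5P: (16, 14) + (10, 13). λ = (13 - 14)/(10 - 16) ≡ 16/11 mod 17. 11⁻¹ ≡ 14 (mod 17) since 11·14 = 154 ≡ 1, so λ ≡ 3.
  x = λ² - 16 - 10 = 9 - 26 ≡ 0; y = λ·(16 - 0) - 14 ≡ 0. → (0, 0)
6P: (0, 0) + (10, 13). λ = (13 - 0)/(10 - 0) ≡ 13/10 mod 17. 10⁻¹ ≡ 12 (mod 17), so λ ≡ 3.
  x = λ² - 0 - 10 = 9 - 10 ≡ 16; y = λ·(0 - 16) - 0 ≡ 3. → (16, 3)
7P: (16, 3) + (10, 13). λ = (13 - 3)/(10 - 16) ≡ 10/11 mod 17. 11⁻¹ ≡ 14 (mod 17), so λ ≡ 4.
  x = λ² - 16 - 10 = 16 - 26 ≡ 7; y = λ·(16 - 7) - 3 ≡ 16. → (7, 16)
8P: (7, 16) + (10, 13). λ = (13 - 16)/(10 - 7) ≡ 14/3 mod 17. 3⁻¹ ≡ 6 (mod 17), so λ ≡ 16.
  x = λ² - 7 - 10 = 256 - 17 ≡ 1; y = λ·(7 - 1) - 16 ≡ 12. → (1, 12)
9P: (1, 12) + (10, 13). λ = (13 - 12)/(10 - 1) ≡ 1/9 mod 17. 9⁻¹ ≡ 2 (mod 17), so λ ≡ 2.
  x = λ² - 1 - 10 = 4 - 11 ≡ 10; y = λ·(1 - 10) - 12 ≡ 4. → (10, 4)
10P: (10, 4) + (10, 13): same x and y₁ ≡ -y₂, so the sum is O.
10P = O, so the order is 10.

10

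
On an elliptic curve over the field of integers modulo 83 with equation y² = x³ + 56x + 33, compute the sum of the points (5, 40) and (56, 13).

(5, 40) + (56, 13). λ = (13 - 40)/(56 - 5) ≡ 56/51 mod 83. 51⁻¹ ≡ 70 (mod 83), so λ ≡ 19.
  x = λ² - 5 - 56 = 361 - 61 ≡ 51; y = λ·(5 - 51) - 40 ≡ 82. → (51, 82)

(51, 82)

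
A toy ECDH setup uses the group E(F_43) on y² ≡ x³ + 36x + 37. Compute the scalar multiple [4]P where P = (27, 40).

Repeated addition: build up to 4P.
2P: tangent at (27, 40): λ = (3·27² + 36)/(2·40) ≡ 30/37. 37⁻¹ ≡ 7 (mod 43) since 37·7 = 259 ≡ 1, so λ ≡ 30·7 ≡ 38.
  x = λ² - 27 - 27 = 1444 - 54 ≡ 14; y = λ·(27 - 14) - 40 ≡ 24. → (14, 24)
3P: (14, 24) + (27, 40). λ = (40 - 24)/(27 - 14) ≡ 16/13 mod 43. 13⁻¹ ≡ 10 (mod 43), so λ ≡ 31.
  x = λ² - 14 - 27 = 961 - 41 ≡ 17; y = λ·(14 - 17) - 24 ≡ 12. → (17, 12)
4P: (17, 12) + (27, 40). λ = (40 - 12)/(27 - 17) ≡ 28/10 mod 43. 10⁻¹ ≡ 13 (mod 43), so λ ≡ 20.
  x = λ² - 17 - 27 = 400 - 44 ≡ 12; y = λ·(17 - 12) - 12 ≡ 2. → (12, 2)

(12, 2)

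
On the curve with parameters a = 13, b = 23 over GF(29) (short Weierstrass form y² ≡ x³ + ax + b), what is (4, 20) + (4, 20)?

(17, 16)

tangent at (4, 20): λ = (3·4² + 13)/(2·20) ≡ 3/11. 11⁻¹ ≡ 8 (mod 29) since 11·8 = 88 ≡ 1, so λ ≡ 3·8 ≡ 24.
  x = λ² - 4 - 4 = 576 - 8 ≡ 17; y = λ·(4 - 17) - 20 ≡ 16. → (17, 16)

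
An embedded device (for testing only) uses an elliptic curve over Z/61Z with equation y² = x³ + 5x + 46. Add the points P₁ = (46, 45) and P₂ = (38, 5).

(2, 53)

(46, 45) + (38, 5). λ = (5 - 45)/(38 - 46) ≡ 21/53 mod 61. 53⁻¹ ≡ 38 (mod 61), so λ ≡ 5.
  x = λ² - 46 - 38 = 25 - 84 ≡ 2; y = λ·(46 - 2) - 45 ≡ 53. → (2, 53)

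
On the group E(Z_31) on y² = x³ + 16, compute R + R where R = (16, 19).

tangent at (16, 19): λ = (3·16² + 0)/(2·19) ≡ 24/7. 7⁻¹ ≡ 9 (mod 31) since 7·9 = 63 ≡ 1, so λ ≡ 24·9 ≡ 30.
  x = λ² - 16 - 16 = 900 - 32 ≡ 0; y = λ·(16 - 0) - 19 ≡ 27. → (0, 27)

(0, 27)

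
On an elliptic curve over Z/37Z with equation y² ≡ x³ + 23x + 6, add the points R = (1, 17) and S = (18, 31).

(1, 17) + (18, 31). λ = (31 - 17)/(18 - 1) ≡ 14/17 mod 37. 17⁻¹ ≡ 24 (mod 37), so λ ≡ 3.
  x = λ² - 1 - 18 = 9 - 19 ≡ 27; y = λ·(1 - 27) - 17 ≡ 16. → (27, 16)

(27, 16)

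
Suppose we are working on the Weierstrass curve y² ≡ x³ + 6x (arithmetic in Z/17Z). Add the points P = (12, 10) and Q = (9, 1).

(5, 11)

(12, 10) + (9, 1). λ = (1 - 10)/(9 - 12) ≡ 8/14 mod 17. 14⁻¹ ≡ 11 (mod 17), so λ ≡ 3.
  x = λ² - 12 - 9 = 9 - 21 ≡ 5; y = λ·(12 - 5) - 10 ≡ 11. → (5, 11)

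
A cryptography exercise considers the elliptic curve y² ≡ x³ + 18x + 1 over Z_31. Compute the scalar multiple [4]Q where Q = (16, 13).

Double-and-add on 4 = (100)₂. Start with Q = (16, 13) for the leading 1-bit.
double: tangent at (16, 13): λ = (3·16² + 18)/(2·13) ≡ 11/26. 26⁻¹ ≡ 6 (mod 31), so λ ≡ 11·6 ≡ 4.
  x = λ² - 16 - 16 = 16 - 32 ≡ 15; y = λ·(16 - 15) - 13 ≡ 22. → (15, 22)
double: tangent at (15, 22): λ = (3·15² + 18)/(2·22) ≡ 11/13. 13⁻¹ ≡ 12 (mod 31), so λ ≡ 11·12 ≡ 8.
  x = λ² - 15 - 15 = 64 - 30 ≡ 3; y = λ·(15 - 3) - 22 ≡ 12. → (3, 12)

(3, 12)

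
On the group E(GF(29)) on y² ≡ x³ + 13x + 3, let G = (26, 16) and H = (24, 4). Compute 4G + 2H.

(19, 27)

First 4G:
Double-and-add on 4 = (100)₂. Start with G = (26, 16) for the leading 1-bit.
double: tangent at (26, 16): λ = (3·26² + 13)/(2·16) ≡ 11/3. 3⁻¹ ≡ 10 (mod 29) since 3·10 = 30 ≡ 1, so λ ≡ 11·10 ≡ 23.
  x = λ² - 26 - 26 = 529 - 52 ≡ 13; y = λ·(26 - 13) - 16 ≡ 22. → (13, 22)
double: tangent at (13, 22): λ = (3·13² + 13)/(2·22) ≡ 27/15. 15⁻¹ ≡ 2 (mod 29), so λ ≡ 27·2 ≡ 25.
  x = λ² - 13 - 13 = 625 - 26 ≡ 19; y = λ·(13 - 19) - 22 ≡ 2. → (19, 2)
4G = (19, 2).
Next 2H:
Repeated addition: build up to 2H.
2H: tangent at (24, 4): λ = (3·24² + 13)/(2·4) ≡ 1/8. 8⁻¹ ≡ 11 (mod 29), so λ ≡ 1·11 ≡ 11.
  x = λ² - 24 - 24 = 121 - 48 ≡ 15; y = λ·(24 - 15) - 4 ≡ 8. → (15, 8)
2H = (15, 8).
Finally 4G + 2H:
(19, 2) + (15, 8). λ = (8 - 2)/(15 - 19) ≡ 6/25 mod 29. 25⁻¹ ≡ 7 (mod 29), so λ ≡ 13.
  x = λ² - 19 - 15 = 169 - 34 ≡ 19; y = λ·(19 - 19) - 2 ≡ 27. → (19, 27)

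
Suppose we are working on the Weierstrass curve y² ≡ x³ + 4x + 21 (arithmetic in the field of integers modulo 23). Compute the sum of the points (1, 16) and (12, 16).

(10, 7)

(1, 16) + (12, 16). λ = (16 - 16)/(12 - 1) ≡ 0/11 mod 23. 11⁻¹ ≡ 21 (mod 23) since 11·21 = 231 ≡ 1, so λ ≡ 0.
  x = λ² - 1 - 12 = 0 - 13 ≡ 10; y = λ·(1 - 10) - 16 ≡ 7. → (10, 7)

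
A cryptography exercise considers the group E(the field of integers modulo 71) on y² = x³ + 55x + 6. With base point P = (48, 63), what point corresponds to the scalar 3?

Repeated addition: build up to 3P.
2P: tangent at (48, 63): λ = (3·48² + 55)/(2·63) ≡ 9/55. 55⁻¹ ≡ 31 (mod 71) since 55·31 = 1705 ≡ 1, so λ ≡ 9·31 ≡ 66.
  x = λ² - 48 - 48 = 4356 - 96 ≡ 0; y = λ·(48 - 0) - 63 ≡ 52. → (0, 52)
3P: (0, 52) + (48, 63). λ = (63 - 52)/(48 - 0) ≡ 11/48 mod 71. 48⁻¹ ≡ 37 (mod 71) since 48·37 = 1776 ≡ 1, so λ ≡ 52.
  x = λ² - 0 - 48 = 2704 - 48 ≡ 29; y = λ·(0 - 29) - 52 ≡ 2. → (29, 2)

(29, 2)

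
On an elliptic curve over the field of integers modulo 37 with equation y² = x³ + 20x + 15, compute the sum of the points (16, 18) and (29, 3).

(16, 18) + (29, 3). λ = (3 - 18)/(29 - 16) ≡ 22/13 mod 37. 13⁻¹ ≡ 20 (mod 37) since 13·20 = 260 ≡ 1, so λ ≡ 33.
  x = λ² - 16 - 29 = 1089 - 45 ≡ 8; y = λ·(16 - 8) - 18 ≡ 24. → (8, 24)

(8, 24)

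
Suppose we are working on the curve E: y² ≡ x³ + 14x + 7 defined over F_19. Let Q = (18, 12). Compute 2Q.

tangent at (18, 12): λ = (3·18² + 14)/(2·12) ≡ 17/5. 5⁻¹ ≡ 4 (mod 19) since 5·4 = 20 ≡ 1, so λ ≡ 17·4 ≡ 11.
  x = λ² - 18 - 18 = 121 - 36 ≡ 9; y = λ·(18 - 9) - 12 ≡ 11. → (9, 11)

(9, 11)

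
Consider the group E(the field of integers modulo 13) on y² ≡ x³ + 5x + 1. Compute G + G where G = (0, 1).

tangent at (0, 1): λ = (3·0² + 5)/(2·1) ≡ 5/2. 2⁻¹ ≡ 7 (mod 13) since 2·7 = 14 ≡ 1, so λ ≡ 5·7 ≡ 9.
  x = λ² - 0 - 0 = 81 - 0 ≡ 3; y = λ·(0 - 3) - 1 ≡ 11. → (3, 11)

(3, 11)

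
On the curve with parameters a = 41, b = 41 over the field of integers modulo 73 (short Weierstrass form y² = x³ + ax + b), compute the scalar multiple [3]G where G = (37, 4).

Repeated addition: build up to 3G.
2G: tangent at (37, 4): λ = (3·37² + 41)/(2·4) ≡ 60/8. 8⁻¹ ≡ 64 (mod 73), so λ ≡ 60·64 ≡ 44.
  x = λ² - 37 - 37 = 1936 - 74 ≡ 37; y = λ·(37 - 37) - 4 ≡ 69. → (37, 69)
3G: (37, 69) + (37, 4): same x and y₁ ≡ -y₂, so the sum is 𝒪.

O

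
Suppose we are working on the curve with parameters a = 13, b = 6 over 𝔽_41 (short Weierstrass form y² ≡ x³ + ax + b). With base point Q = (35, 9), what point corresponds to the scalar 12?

(11, 39)

Double-and-add on 12 = (1100)₂. Start with Q = (35, 9) for the leading 1-bit.
double: tangent at (35, 9): λ = (3·35² + 13)/(2·9) ≡ 39/18. 18⁻¹ ≡ 16 (mod 41), so λ ≡ 39·16 ≡ 9.
  x = λ² - 35 - 35 = 81 - 70 ≡ 11; y = λ·(35 - 11) - 9 ≡ 2. → (11, 2)
add Q: (11, 2) + (35, 9). λ = (9 - 2)/(35 - 11) ≡ 7/24 mod 41. 24⁻¹ ≡ 12 (mod 41), so λ ≡ 2.
  x = λ² - 11 - 35 = 4 - 46 ≡ 40; y = λ·(11 - 40) - 2 ≡ 22. → (40, 22)
double: tangent at (40, 22): λ = (3·40² + 13)/(2·22) ≡ 16/3. 3⁻¹ ≡ 14 (mod 41), so λ ≡ 16·14 ≡ 19.
  x = λ² - 40 - 40 = 361 - 80 ≡ 35; y = λ·(40 - 35) - 22 ≡ 32. → (35, 32)
double: tangent at (35, 32): λ = (3·35² + 13)/(2·32) ≡ 39/23. 23⁻¹ ≡ 25 (mod 41), so λ ≡ 39·25 ≡ 32.
  x = λ² - 35 - 35 = 1024 - 70 ≡ 11; y = λ·(35 - 11) - 32 ≡ 39. → (11, 39)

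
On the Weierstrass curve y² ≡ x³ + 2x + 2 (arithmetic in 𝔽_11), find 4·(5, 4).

Write Q = (5, 4).
Double-and-add on 4 = (100)₂. Start with Q = (5, 4) for the leading 1-bit.
double: tangent at (5, 4): λ = (3·5² + 2)/(2·4) ≡ 0/8. 8⁻¹ ≡ 7 (mod 11) since 8·7 = 56 ≡ 1, so λ ≡ 0·7 ≡ 0.
  x = λ² - 5 - 5 = 0 - 10 ≡ 1; y = λ·(5 - 1) - 4 ≡ 7. → (1, 7)
double: tangent at (1, 7): λ = (3·1² + 2)/(2·7) ≡ 5/3. 3⁻¹ ≡ 4 (mod 11) since 3·4 = 12 ≡ 1, so λ ≡ 5·4 ≡ 9.
  x = λ² - 1 - 1 = 81 - 2 ≡ 2; y = λ·(1 - 2) - 7 ≡ 6. → (2, 6)

(2, 6)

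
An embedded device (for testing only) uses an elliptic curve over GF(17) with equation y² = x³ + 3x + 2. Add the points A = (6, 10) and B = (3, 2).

(6, 10) + (3, 2). λ = (2 - 10)/(3 - 6) ≡ 9/14 mod 17. 14⁻¹ ≡ 11 (mod 17) since 14·11 = 154 ≡ 1, so λ ≡ 14.
  x = λ² - 6 - 3 = 196 - 9 ≡ 0; y = λ·(6 - 0) - 10 ≡ 6. → (0, 6)

(0, 6)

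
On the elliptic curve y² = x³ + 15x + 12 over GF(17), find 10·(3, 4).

Write Q = (3, 4).
Double-and-add on 10 = (1010)₂. Start with Q = (3, 4) for the leading 1-bit.
double: tangent at (3, 4): λ = (3·3² + 15)/(2·4) ≡ 8/8. 8⁻¹ ≡ 15 (mod 17) since 8·15 = 120 ≡ 1, so λ ≡ 8·15 ≡ 1.
  x = λ² - 3 - 3 = 1 - 6 ≡ 12; y = λ·(3 - 12) - 4 ≡ 4. → (12, 4)
double: tangent at (12, 4): λ = (3·12² + 15)/(2·4) ≡ 5/8. 8⁻¹ ≡ 15 (mod 17), so λ ≡ 5·15 ≡ 7.
  x = λ² - 12 - 12 = 49 - 24 ≡ 8; y = λ·(12 - 8) - 4 ≡ 7. → (8, 7)
add Q: (8, 7) + (3, 4). λ = (4 - 7)/(3 - 8) ≡ 14/12 mod 17. 12⁻¹ ≡ 10 (mod 17) since 12·10 = 120 ≡ 1, so λ ≡ 4.
  x = λ² - 8 - 3 = 16 - 11 ≡ 5; y = λ·(8 - 5) - 7 ≡ 5. → (5, 5)
double: tangent at (5, 5): λ = (3·5² + 15)/(2·5) ≡ 5/10. 10⁻¹ ≡ 12 (mod 17), so λ ≡ 5·12 ≡ 9.
  x = λ² - 5 - 5 = 81 - 10 ≡ 3; y = λ·(5 - 3) - 5 ≡ 13. → (3, 13)

(3, 13)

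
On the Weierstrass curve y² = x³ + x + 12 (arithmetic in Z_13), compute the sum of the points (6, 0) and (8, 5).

(2, 10)

(6, 0) + (8, 5). λ = (5 - 0)/(8 - 6) ≡ 5/2 mod 13. 2⁻¹ ≡ 7 (mod 13) since 2·7 = 14 ≡ 1, so λ ≡ 9.
  x = λ² - 6 - 8 = 81 - 14 ≡ 2; y = λ·(6 - 2) - 0 ≡ 10. → (2, 10)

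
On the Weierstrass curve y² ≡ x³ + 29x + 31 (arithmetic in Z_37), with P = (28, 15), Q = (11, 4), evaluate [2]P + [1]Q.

First 2P:
Repeated addition: build up to 2P.
2P: tangent at (28, 15): λ = (3·28² + 29)/(2·15) ≡ 13/30. 30⁻¹ ≡ 21 (mod 37) since 30·21 = 630 ≡ 1, so λ ≡ 13·21 ≡ 14.
  x = λ² - 28 - 28 = 196 - 56 ≡ 29; y = λ·(28 - 29) - 15 ≡ 8. → (29, 8)
2P = (29, 8).
Finally 2P + Q:
(29, 8) + (11, 4). λ = (4 - 8)/(11 - 29) ≡ 33/19 mod 37. 19⁻¹ ≡ 2 (mod 37), so λ ≡ 29.
  x = λ² - 29 - 11 = 841 - 40 ≡ 24; y = λ·(29 - 24) - 8 ≡ 26. → (24, 26)

(24, 26)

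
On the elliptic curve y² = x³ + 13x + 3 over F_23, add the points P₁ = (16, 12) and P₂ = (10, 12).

(20, 11)

(16, 12) + (10, 12). λ = (12 - 12)/(10 - 16) ≡ 0/17 mod 23. 17⁻¹ ≡ 19 (mod 23), so λ ≡ 0.
  x = λ² - 16 - 10 = 0 - 26 ≡ 20; y = λ·(16 - 20) - 12 ≡ 11. → (20, 11)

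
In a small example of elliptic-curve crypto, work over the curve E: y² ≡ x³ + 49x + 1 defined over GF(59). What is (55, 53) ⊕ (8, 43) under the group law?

(18, 44)

(55, 53) + (8, 43). λ = (43 - 53)/(8 - 55) ≡ 49/12 mod 59. 12⁻¹ ≡ 5 (mod 59), so λ ≡ 9.
  x = λ² - 55 - 8 = 81 - 63 ≡ 18; y = λ·(55 - 18) - 53 ≡ 44. → (18, 44)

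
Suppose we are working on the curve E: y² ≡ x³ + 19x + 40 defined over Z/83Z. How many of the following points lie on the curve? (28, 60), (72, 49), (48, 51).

(28, 60): 60² ≡ 31, rhs ≡ 31 → on.
(72, 49): 49² ≡ 77, rhs ≡ 77 → on.
(48, 51): 51² ≡ 28, rhs ≡ 75 → off.

2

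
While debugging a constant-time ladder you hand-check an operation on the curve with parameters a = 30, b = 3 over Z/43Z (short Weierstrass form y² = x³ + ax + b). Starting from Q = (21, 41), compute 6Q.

Repeated addition: build up to 6Q.
2Q: tangent at (21, 41): λ = (3·21² + 30)/(2·41) ≡ 20/39. 39⁻¹ ≡ 32 (mod 43) since 39·32 = 1248 ≡ 1, so λ ≡ 20·32 ≡ 38.
  x = λ² - 21 - 21 = 1444 - 42 ≡ 26; y = λ·(21 - 26) - 41 ≡ 27. → (26, 27)
3Q: (26, 27) + (21, 41). λ = (41 - 27)/(21 - 26) ≡ 14/38 mod 43. 38⁻¹ ≡ 17 (mod 43), so λ ≡ 23.
  x = λ² - 26 - 21 = 529 - 47 ≡ 9; y = λ·(26 - 9) - 27 ≡ 20. → (9, 20)
4Q: (9, 20) + (21, 41). λ = (41 - 20)/(21 - 9) ≡ 21/12 mod 43. 12⁻¹ ≡ 18 (mod 43), so λ ≡ 34.
  x = λ² - 9 - 21 = 1156 - 30 ≡ 8; y = λ·(9 - 8) - 20 ≡ 14. → (8, 14)
5Q: (8, 14) + (21, 41). λ = (41 - 14)/(21 - 8) ≡ 27/13 mod 43. 13⁻¹ ≡ 10 (mod 43), so λ ≡ 12.
  x = λ² - 8 - 21 = 144 - 29 ≡ 29; y = λ·(8 - 29) - 14 ≡ 35. → (29, 35)
6Q: (29, 35) + (21, 41). λ = (41 - 35)/(21 - 29) ≡ 6/35 mod 43. 35⁻¹ ≡ 16 (mod 43), so λ ≡ 10.
  x = λ² - 29 - 21 = 100 - 50 ≡ 7; y = λ·(29 - 7) - 35 ≡ 13. → (7, 13)

(7, 13)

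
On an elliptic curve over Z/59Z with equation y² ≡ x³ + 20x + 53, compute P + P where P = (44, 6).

tangent at (44, 6): λ = (3·44² + 20)/(2·6) ≡ 46/12. 12⁻¹ ≡ 5 (mod 59), so λ ≡ 46·5 ≡ 53.
  x = λ² - 44 - 44 = 2809 - 88 ≡ 7; y = λ·(44 - 7) - 6 ≡ 8. → (7, 8)

(7, 8)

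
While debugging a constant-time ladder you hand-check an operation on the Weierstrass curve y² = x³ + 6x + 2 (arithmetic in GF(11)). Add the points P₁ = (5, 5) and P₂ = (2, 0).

(5, 5) + (2, 0). λ = (0 - 5)/(2 - 5) ≡ 6/8 mod 11. 8⁻¹ ≡ 7 (mod 11), so λ ≡ 9.
  x = λ² - 5 - 2 = 81 - 7 ≡ 8; y = λ·(5 - 8) - 5 ≡ 1. → (8, 1)

(8, 1)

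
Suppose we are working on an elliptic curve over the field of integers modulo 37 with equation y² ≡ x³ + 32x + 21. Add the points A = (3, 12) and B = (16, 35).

(3, 12) + (16, 35). λ = (35 - 12)/(16 - 3) ≡ 23/13 mod 37. 13⁻¹ ≡ 20 (mod 37), so λ ≡ 16.
  x = λ² - 3 - 16 = 256 - 19 ≡ 15; y = λ·(3 - 15) - 12 ≡ 18. → (15, 18)

(15, 18)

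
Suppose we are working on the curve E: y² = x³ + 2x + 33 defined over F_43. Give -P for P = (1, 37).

(1, 6)

-(1, 37) = (1, -37 mod 43) = (1, 6).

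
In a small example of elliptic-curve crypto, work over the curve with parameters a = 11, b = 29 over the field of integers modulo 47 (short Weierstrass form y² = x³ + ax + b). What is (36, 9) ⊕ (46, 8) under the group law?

(20, 27)

(36, 9) + (46, 8). λ = (8 - 9)/(46 - 36) ≡ 46/10 mod 47. 10⁻¹ ≡ 33 (mod 47) since 10·33 = 330 ≡ 1, so λ ≡ 14.
  x = λ² - 36 - 46 = 196 - 82 ≡ 20; y = λ·(36 - 20) - 9 ≡ 27. → (20, 27)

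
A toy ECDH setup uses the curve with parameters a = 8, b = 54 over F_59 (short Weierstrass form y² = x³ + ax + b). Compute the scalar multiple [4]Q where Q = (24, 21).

(48, 13)

Double-and-add on 4 = (100)₂. Start with Q = (24, 21) for the leading 1-bit.
double: tangent at (24, 21): λ = (3·24² + 8)/(2·21) ≡ 25/42. 42⁻¹ ≡ 52 (mod 59) since 42·52 = 2184 ≡ 1, so λ ≡ 25·52 ≡ 2.
  x = λ² - 24 - 24 = 4 - 48 ≡ 15; y = λ·(24 - 15) - 21 ≡ 56. → (15, 56)
double: tangent at (15, 56): λ = (3·15² + 8)/(2·56) ≡ 34/53. 53⁻¹ ≡ 49 (mod 59), so λ ≡ 34·49 ≡ 14.
  x = λ² - 15 - 15 = 196 - 30 ≡ 48; y = λ·(15 - 48) - 56 ≡ 13. → (48, 13)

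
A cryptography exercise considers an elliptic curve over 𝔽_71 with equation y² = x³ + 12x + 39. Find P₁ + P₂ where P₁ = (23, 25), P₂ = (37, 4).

(31, 58)

(23, 25) + (37, 4). λ = (4 - 25)/(37 - 23) ≡ 50/14 mod 71. 14⁻¹ ≡ 66 (mod 71), so λ ≡ 34.
  x = λ² - 23 - 37 = 1156 - 60 ≡ 31; y = λ·(23 - 31) - 25 ≡ 58. → (31, 58)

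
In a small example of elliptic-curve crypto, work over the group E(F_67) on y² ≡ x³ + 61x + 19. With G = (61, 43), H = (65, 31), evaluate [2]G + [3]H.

(2, 45)

First 2G:
Repeated addition: build up to 2G.
2G: tangent at (61, 43): λ = (3·61² + 61)/(2·43) ≡ 35/19. 19⁻¹ ≡ 60 (mod 67), so λ ≡ 35·60 ≡ 23.
  x = λ² - 61 - 61 = 529 - 122 ≡ 5; y = λ·(61 - 5) - 43 ≡ 39. → (5, 39)
2G = (5, 39).
Next 3H:
Repeated addition: build up to 3H.
2H: tangent at (65, 31): λ = (3·65² + 61)/(2·31) ≡ 6/62. 62⁻¹ ≡ 40 (mod 67), so λ ≡ 6·40 ≡ 39.
  x = λ² - 65 - 65 = 1521 - 130 ≡ 51; y = λ·(65 - 51) - 31 ≡ 46. → (51, 46)
3H: (51, 46) + (65, 31). λ = (31 - 46)/(65 - 51) ≡ 52/14 mod 67. 14⁻¹ ≡ 24 (mod 67) since 14·24 = 336 ≡ 1, so λ ≡ 42.
  x = λ² - 51 - 65 = 1764 - 116 ≡ 40; y = λ·(51 - 40) - 46 ≡ 14. → (40, 14)
3H = (40, 14).
Finally 2G + 3H:
(5, 39) + (40, 14). λ = (14 - 39)/(40 - 5) ≡ 42/35 mod 67. 35⁻¹ ≡ 23 (mod 67) since 35·23 = 805 ≡ 1, so λ ≡ 28.
  x = λ² - 5 - 40 = 784 - 45 ≡ 2; y = λ·(5 - 2) - 39 ≡ 45. → (2, 45)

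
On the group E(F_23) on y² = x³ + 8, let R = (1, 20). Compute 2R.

tangent at (1, 20): λ = (3·1² + 0)/(2·20) ≡ 3/17. 17⁻¹ ≡ 19 (mod 23), so λ ≡ 3·19 ≡ 11.
  x = λ² - 1 - 1 = 121 - 2 ≡ 4; y = λ·(1 - 4) - 20 ≡ 16. → (4, 16)

(4, 16)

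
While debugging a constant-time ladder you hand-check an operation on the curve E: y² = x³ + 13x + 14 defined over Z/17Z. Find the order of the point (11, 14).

2P: tangent at (11, 14): λ = (3·11² + 13)/(2·14) ≡ 2/11. 11⁻¹ ≡ 14 (mod 17) since 11·14 = 154 ≡ 1, so λ ≡ 2·14 ≡ 11.
  x = λ² - 11 - 11 = 121 - 22 ≡ 14; y = λ·(11 - 14) - 14 ≡ 4. → (14, 4)
3P: (14, 4) + (11, 14). λ = (14 - 4)/(11 - 14) ≡ 10/14 mod 17. 14⁻¹ ≡ 11 (mod 17), so λ ≡ 8.
  x = λ² - 14 - 11 = 64 - 25 ≡ 5; y = λ·(14 - 5) - 4 ≡ 0. → (5, 0)
4P: (5, 0) + (11, 14). λ = (14 - 0)/(11 - 5) ≡ 14/6 mod 17. 6⁻¹ ≡ 3 (mod 17) since 6·3 = 18 ≡ 1, so λ ≡ 8.
  x = λ² - 5 - 11 = 64 - 16 ≡ 14; y = λ·(5 - 14) - 0 ≡ 13. → (14, 13)
5P: (14, 13) + (11, 14). λ = (14 - 13)/(11 - 14) ≡ 1/14 mod 17. 14⁻¹ ≡ 11 (mod 17) since 14·11 = 154 ≡ 1, so λ ≡ 11.
  x = λ² - 14 - 11 = 121 - 25 ≡ 11; y = λ·(14 - 11) - 13 ≡ 3. → (11, 3)
6P: (11, 3) + (11, 14): same x and y₁ ≡ -y₂, so the sum is the point at infinity.
6P = the point at infinity, so the order is 6.

6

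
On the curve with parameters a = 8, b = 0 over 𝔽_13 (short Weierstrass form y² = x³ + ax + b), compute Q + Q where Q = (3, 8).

(3, 5)

tangent at (3, 8): λ = (3·3² + 8)/(2·8) ≡ 9/3. 3⁻¹ ≡ 9 (mod 13) since 3·9 = 27 ≡ 1, so λ ≡ 9·9 ≡ 3.
  x = λ² - 3 - 3 = 9 - 6 ≡ 3; y = λ·(3 - 3) - 8 ≡ 5. → (3, 5)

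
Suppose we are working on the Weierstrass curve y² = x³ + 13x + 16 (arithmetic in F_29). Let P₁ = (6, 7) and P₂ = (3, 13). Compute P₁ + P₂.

(24, 0)

(6, 7) + (3, 13). λ = (13 - 7)/(3 - 6) ≡ 6/26 mod 29. 26⁻¹ ≡ 19 (mod 29), so λ ≡ 27.
  x = λ² - 6 - 3 = 729 - 9 ≡ 24; y = λ·(6 - 24) - 7 ≡ 0. → (24, 0)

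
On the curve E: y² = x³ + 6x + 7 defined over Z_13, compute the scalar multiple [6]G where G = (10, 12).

Double-and-add on 6 = (110)₂. Start with G = (10, 12) for the leading 1-bit.
double: tangent at (10, 12): λ = (3·10² + 6)/(2·12) ≡ 7/11. 11⁻¹ ≡ 6 (mod 13) since 11·6 = 66 ≡ 1, so λ ≡ 7·6 ≡ 3.
  x = λ² - 10 - 10 = 9 - 20 ≡ 2; y = λ·(10 - 2) - 12 ≡ 12. → (2, 12)
add G: (2, 12) + (10, 12). λ = (12 - 12)/(10 - 2) ≡ 0/8 mod 13. 8⁻¹ ≡ 5 (mod 13), so λ ≡ 0.
  x = λ² - 2 - 10 = 0 - 12 ≡ 1; y = λ·(2 - 1) - 12 ≡ 1. → (1, 1)
double: tangent at (1, 1): λ = (3·1² + 6)/(2·1) ≡ 9/2. 2⁻¹ ≡ 7 (mod 13), so λ ≡ 9·7 ≡ 11.
  x = λ² - 1 - 1 = 121 - 2 ≡ 2; y = λ·(1 - 2) - 1 ≡ 1. → (2, 1)

(2, 1)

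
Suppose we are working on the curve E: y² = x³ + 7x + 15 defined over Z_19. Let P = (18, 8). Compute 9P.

Double-and-add on 9 = (1001)₂. Start with P = (18, 8) for the leading 1-bit.
double: tangent at (18, 8): λ = (3·18² + 7)/(2·8) ≡ 10/16. 16⁻¹ ≡ 6 (mod 19) since 16·6 = 96 ≡ 1, so λ ≡ 10·6 ≡ 3.
  x = λ² - 18 - 18 = 9 - 36 ≡ 11; y = λ·(18 - 11) - 8 ≡ 13. → (11, 13)
double: tangent at (11, 13): λ = (3·11² + 7)/(2·13) ≡ 9/7. 7⁻¹ ≡ 11 (mod 19), so λ ≡ 9·11 ≡ 4.
  x = λ² - 11 - 11 = 16 - 22 ≡ 13; y = λ·(11 - 13) - 13 ≡ 17. → (13, 17)
double: tangent at (13, 17): λ = (3·13² + 7)/(2·17) ≡ 1/15. 15⁻¹ ≡ 14 (mod 19), so λ ≡ 1·14 ≡ 14.
  x = λ² - 13 - 13 = 196 - 26 ≡ 18; y = λ·(13 - 18) - 17 ≡ 8. → (18, 8)
add P: tangent at (18, 8): λ = (3·18² + 7)/(2·8) ≡ 10/16. 16⁻¹ ≡ 6 (mod 19) since 16·6 = 96 ≡ 1, so λ ≡ 10·6 ≡ 3.
  x = λ² - 18 - 18 = 9 - 36 ≡ 11; y = λ·(18 - 11) - 8 ≡ 13. → (11, 13)

(11, 13)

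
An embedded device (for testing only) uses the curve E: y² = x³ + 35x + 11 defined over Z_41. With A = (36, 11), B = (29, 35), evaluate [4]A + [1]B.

(19, 14)

First 4A:
Double-and-add on 4 = (100)₂. Start with A = (36, 11) for the leading 1-bit.
double: tangent at (36, 11): λ = (3·36² + 35)/(2·11) ≡ 28/22. 22⁻¹ ≡ 28 (mod 41) since 22·28 = 616 ≡ 1, so λ ≡ 28·28 ≡ 5.
  x = λ² - 36 - 36 = 25 - 72 ≡ 35; y = λ·(36 - 35) - 11 ≡ 35. → (35, 35)
double: tangent at (35, 35): λ = (3·35² + 35)/(2·35) ≡ 20/29. 29⁻¹ ≡ 17 (mod 41), so λ ≡ 20·17 ≡ 12.
  x = λ² - 35 - 35 = 144 - 70 ≡ 33; y = λ·(35 - 33) - 35 ≡ 30. → (33, 30)
4A = (33, 30).
Finally 4A + B:
(33, 30) + (29, 35). λ = (35 - 30)/(29 - 33) ≡ 5/37 mod 41. 37⁻¹ ≡ 10 (mod 41), so λ ≡ 9.
  x = λ² - 33 - 29 = 81 - 62 ≡ 19; y = λ·(33 - 19) - 30 ≡ 14. → (19, 14)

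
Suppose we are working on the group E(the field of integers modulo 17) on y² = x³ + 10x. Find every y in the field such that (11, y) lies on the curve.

x³ + 10x + 0 = 1441 ≡ 13 (mod 17).
Square roots of 13 mod 17: 8 and 9 (since 8² = 64 ≡ 13).

8, 9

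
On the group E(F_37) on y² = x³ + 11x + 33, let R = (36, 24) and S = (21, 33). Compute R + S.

(7, 3)

(36, 24) + (21, 33). λ = (33 - 24)/(21 - 36) ≡ 9/22 mod 37. 22⁻¹ ≡ 32 (mod 37) since 22·32 = 704 ≡ 1, so λ ≡ 29.
  x = λ² - 36 - 21 = 841 - 57 ≡ 7; y = λ·(36 - 7) - 24 ≡ 3. → (7, 3)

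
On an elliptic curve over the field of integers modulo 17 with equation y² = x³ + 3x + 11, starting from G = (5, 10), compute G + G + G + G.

(10, 15)

Repeated addition: build up to 4G.
2G: tangent at (5, 10): λ = (3·5² + 3)/(2·10) ≡ 10/3. 3⁻¹ ≡ 6 (mod 17), so λ ≡ 10·6 ≡ 9.
  x = λ² - 5 - 5 = 81 - 10 ≡ 3; y = λ·(5 - 3) - 10 ≡ 8. → (3, 8)
3G: (3, 8) + (5, 10). λ = (10 - 8)/(5 - 3) ≡ 2/2 mod 17. 2⁻¹ ≡ 9 (mod 17), so λ ≡ 1.
  x = λ² - 3 - 5 = 1 - 8 ≡ 10; y = λ·(3 - 10) - 8 ≡ 2. → (10, 2)
4G: (10, 2) + (5, 10). λ = (10 - 2)/(5 - 10) ≡ 8/12 mod 17. 12⁻¹ ≡ 10 (mod 17), so λ ≡ 12.
  x = λ² - 10 - 5 = 144 - 15 ≡ 10; y = λ·(10 - 10) - 2 ≡ 15. → (10, 15)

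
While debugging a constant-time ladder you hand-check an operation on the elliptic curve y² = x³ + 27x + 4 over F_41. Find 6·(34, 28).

(21, 22)

Write Q = (34, 28).
Double-and-add on 6 = (110)₂. Start with Q = (34, 28) for the leading 1-bit.
double: tangent at (34, 28): λ = (3·34² + 27)/(2·28) ≡ 10/15. 15⁻¹ ≡ 11 (mod 41), so λ ≡ 10·11 ≡ 28.
  x = λ² - 34 - 34 = 784 - 68 ≡ 19; y = λ·(34 - 19) - 28 ≡ 23. → (19, 23)
add Q: (19, 23) + (34, 28). λ = (28 - 23)/(34 - 19) ≡ 5/15 mod 41. 15⁻¹ ≡ 11 (mod 41), so λ ≡ 14.
  x = λ² - 19 - 34 = 196 - 53 ≡ 20; y = λ·(19 - 20) - 23 ≡ 4. → (20, 4)
double: tangent at (20, 4): λ = (3·20² + 27)/(2·4) ≡ 38/8. 8⁻¹ ≡ 36 (mod 41), so λ ≡ 38·36 ≡ 15.
  x = λ² - 20 - 20 = 225 - 40 ≡ 21; y = λ·(20 - 21) - 4 ≡ 22. → (21, 22)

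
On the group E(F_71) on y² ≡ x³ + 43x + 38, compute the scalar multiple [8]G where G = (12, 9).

Double-and-add on 8 = (1000)₂. Start with G = (12, 9) for the leading 1-bit.
double: tangent at (12, 9): λ = (3·12² + 43)/(2·9) ≡ 49/18. 18⁻¹ ≡ 4 (mod 71), so λ ≡ 49·4 ≡ 54.
  x = λ² - 12 - 12 = 2916 - 24 ≡ 52; y = λ·(12 - 52) - 9 ≡ 32. → (52, 32)
double: tangent at (52, 32): λ = (3·52² + 43)/(2·32) ≡ 61/64. 64⁻¹ ≡ 10 (mod 71), so λ ≡ 61·10 ≡ 42.
  x = λ² - 52 - 52 = 1764 - 104 ≡ 27; y = λ·(52 - 27) - 32 ≡ 24. → (27, 24)
double: tangent at (27, 24): λ = (3·27² + 43)/(2·24) ≡ 29/48. 48⁻¹ ≡ 37 (mod 71), so λ ≡ 29·37 ≡ 8.
  x = λ² - 27 - 27 = 64 - 54 ≡ 10; y = λ·(27 - 10) - 24 ≡ 41. → (10, 41)

(10, 41)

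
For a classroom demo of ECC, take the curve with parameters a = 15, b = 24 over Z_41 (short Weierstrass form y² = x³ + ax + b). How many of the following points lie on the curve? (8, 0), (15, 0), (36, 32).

(8, 0): 0² ≡ 0, rhs ≡ 0 → on.
(15, 0): 0² ≡ 0, rhs ≡ 16 → off.
(36, 32): 32² ≡ 40, rhs ≡ 29 → off.

1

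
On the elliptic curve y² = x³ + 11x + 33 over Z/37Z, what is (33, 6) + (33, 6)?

tangent at (33, 6): λ = (3·33² + 11)/(2·6) ≡ 22/12. 12⁻¹ ≡ 34 (mod 37), so λ ≡ 22·34 ≡ 8.
  x = λ² - 33 - 33 = 64 - 66 ≡ 35; y = λ·(33 - 35) - 6 ≡ 15. → (35, 15)

(35, 15)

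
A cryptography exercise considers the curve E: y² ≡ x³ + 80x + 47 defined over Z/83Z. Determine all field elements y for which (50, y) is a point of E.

x³ + 80x + 47 = 129047 ≡ 65 (mod 83).
Square roots of 65 mod 83: 27 and 56 (since 27² = 729 ≡ 65).

27, 56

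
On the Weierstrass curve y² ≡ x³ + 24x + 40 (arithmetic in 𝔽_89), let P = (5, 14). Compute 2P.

tangent at (5, 14): λ = (3·5² + 24)/(2·14) ≡ 10/28. 28⁻¹ ≡ 35 (mod 89) since 28·35 = 980 ≡ 1, so λ ≡ 10·35 ≡ 83.
  x = λ² - 5 - 5 = 6889 - 10 ≡ 26; y = λ·(5 - 26) - 14 ≡ 23. → (26, 23)

(26, 23)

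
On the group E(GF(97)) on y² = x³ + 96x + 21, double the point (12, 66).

tangent at (12, 66): λ = (3·12² + 96)/(2·66) ≡ 43/35. 35⁻¹ ≡ 61 (mod 97), so λ ≡ 43·61 ≡ 4.
  x = λ² - 12 - 12 = 16 - 24 ≡ 89; y = λ·(12 - 89) - 66 ≡ 14. → (89, 14)

(89, 14)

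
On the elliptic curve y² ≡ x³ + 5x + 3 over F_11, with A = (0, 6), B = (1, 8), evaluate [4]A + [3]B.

(8, 7)

First 4A:
Double-and-add on 4 = (100)₂. Start with A = (0, 6) for the leading 1-bit.
double: tangent at (0, 6): λ = (3·0² + 5)/(2·6) ≡ 5/1. 1⁻¹ ≡ 1 (mod 11), so λ ≡ 5·1 ≡ 5.
  x = λ² - 0 - 0 = 25 - 0 ≡ 3; y = λ·(0 - 3) - 6 ≡ 1. → (3, 1)
double: tangent at (3, 1): λ = (3·3² + 5)/(2·1) ≡ 10/2. 2⁻¹ ≡ 6 (mod 11), so λ ≡ 10·6 ≡ 5.
  x = λ² - 3 - 3 = 25 - 6 ≡ 8; y = λ·(3 - 8) - 1 ≡ 7. → (8, 7)
4A = (8, 7).
Next 3B:
Repeated addition: build up to 3B.
2B: tangent at (1, 8): λ = (3·1² + 5)/(2·8) ≡ 8/5. 5⁻¹ ≡ 9 (mod 11), so λ ≡ 8·9 ≡ 6.
  x = λ² - 1 - 1 = 36 - 2 ≡ 1; y = λ·(1 - 1) - 8 ≡ 3. → (1, 3)
3B: (1, 3) + (1, 8): same x and y₁ ≡ -y₂, so the sum is the point at infinity.
3B = the point at infinity.
Finally 4A + 3B:
(8, 7) + the point at infinity = (8, 7) (identity).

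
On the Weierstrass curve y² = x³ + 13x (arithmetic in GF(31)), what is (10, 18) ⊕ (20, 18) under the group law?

(10, 18) + (20, 18). λ = (18 - 18)/(20 - 10) ≡ 0/10 mod 31. 10⁻¹ ≡ 28 (mod 31), so λ ≡ 0.
  x = λ² - 10 - 20 = 0 - 30 ≡ 1; y = λ·(10 - 1) - 18 ≡ 13. → (1, 13)

(1, 13)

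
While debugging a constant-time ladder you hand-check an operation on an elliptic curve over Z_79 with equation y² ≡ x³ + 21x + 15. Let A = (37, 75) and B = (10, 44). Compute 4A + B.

(12, 39)

First 4A:
Double-and-add on 4 = (100)₂. Start with A = (37, 75) for the leading 1-bit.
double: tangent at (37, 75): λ = (3·37² + 21)/(2·75) ≡ 20/71. 71⁻¹ ≡ 69 (mod 79), so λ ≡ 20·69 ≡ 37.
  x = λ² - 37 - 37 = 1369 - 74 ≡ 31; y = λ·(37 - 31) - 75 ≡ 68. → (31, 68)
double: tangent at (31, 68): λ = (3·31² + 21)/(2·68) ≡ 60/57. 57⁻¹ ≡ 61 (mod 79), so λ ≡ 60·61 ≡ 26.
  x = λ² - 31 - 31 = 676 - 62 ≡ 61; y = λ·(31 - 61) - 68 ≡ 21. → (61, 21)
4A = (61, 21).
Finally 4A + B:
(61, 21) + (10, 44). λ = (44 - 21)/(10 - 61) ≡ 23/28 mod 79. 28⁻¹ ≡ 48 (mod 79) since 28·48 = 1344 ≡ 1, so λ ≡ 77.
  x = λ² - 61 - 10 = 5929 - 71 ≡ 12; y = λ·(61 - 12) - 21 ≡ 39. → (12, 39)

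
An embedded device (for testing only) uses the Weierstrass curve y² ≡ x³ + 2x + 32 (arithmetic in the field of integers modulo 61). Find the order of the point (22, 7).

5

2P: tangent at (22, 7): λ = (3·22² + 2)/(2·7) ≡ 51/14. 14⁻¹ ≡ 48 (mod 61), so λ ≡ 51·48 ≡ 8.
  x = λ² - 22 - 22 = 64 - 44 ≡ 20; y = λ·(22 - 20) - 7 ≡ 9. → (20, 9)
3P: (20, 9) + (22, 7). λ = (7 - 9)/(22 - 20) ≡ 59/2 mod 61. 2⁻¹ ≡ 31 (mod 61) since 2·31 = 62 ≡ 1, so λ ≡ 60.
  x = λ² - 20 - 22 = 3600 - 42 ≡ 20; y = λ·(20 - 20) - 9 ≡ 52. → (20, 52)
4P: (20, 52) + (22, 7). λ = (7 - 52)/(22 - 20) ≡ 16/2 mod 61. 2⁻¹ ≡ 31 (mod 61) since 2·31 = 62 ≡ 1, so λ ≡ 8.
  x = λ² - 20 - 22 = 64 - 42 ≡ 22; y = λ·(20 - 22) - 52 ≡ 54. → (22, 54)
5P: (22, 54) + (22, 7): same x and y₁ ≡ -y₂, so the sum is 𝒪.
5P = 𝒪, so the order is 5.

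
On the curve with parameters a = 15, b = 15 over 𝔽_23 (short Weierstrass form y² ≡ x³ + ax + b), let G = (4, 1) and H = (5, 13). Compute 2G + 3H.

(8, 16)

First 2G:
Repeated addition: build up to 2G.
2G: tangent at (4, 1): λ = (3·4² + 15)/(2·1) ≡ 17/2. 2⁻¹ ≡ 12 (mod 23) since 2·12 = 24 ≡ 1, so λ ≡ 17·12 ≡ 20.
  x = λ² - 4 - 4 = 400 - 8 ≡ 1; y = λ·(4 - 1) - 1 ≡ 13. → (1, 13)
2G = (1, 13).
Next 3H:
Repeated addition: build up to 3H.
2H: tangent at (5, 13): λ = (3·5² + 15)/(2·13) ≡ 21/3. 3⁻¹ ≡ 8 (mod 23) since 3·8 = 24 ≡ 1, so λ ≡ 21·8 ≡ 7.
  x = λ² - 5 - 5 = 49 - 10 ≡ 16; y = λ·(5 - 16) - 13 ≡ 2. → (16, 2)
3H: (16, 2) + (5, 13). λ = (13 - 2)/(5 - 16) ≡ 11/12 mod 23. 12⁻¹ ≡ 2 (mod 23), so λ ≡ 22.
  x = λ² - 16 - 5 = 484 - 21 ≡ 3; y = λ·(16 - 3) - 2 ≡ 8. → (3, 8)
3H = (3, 8).
Finally 2G + 3H:
(1, 13) + (3, 8). λ = (8 - 13)/(3 - 1) ≡ 18/2 mod 23. 2⁻¹ ≡ 12 (mod 23) since 2·12 = 24 ≡ 1, so λ ≡ 9.
  x = λ² - 1 - 3 = 81 - 4 ≡ 8; y = λ·(1 - 8) - 13 ≡ 16. → (8, 16)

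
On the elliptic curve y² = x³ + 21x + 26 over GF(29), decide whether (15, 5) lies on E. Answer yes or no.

no

y² = 5² ≡ 25; x³ + 21x + 26 = 3716 ≡ 4 (mod 29). 25 ≠ 4.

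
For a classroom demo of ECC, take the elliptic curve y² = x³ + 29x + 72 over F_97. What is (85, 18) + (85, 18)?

(46, 53)

tangent at (85, 18): λ = (3·85² + 29)/(2·18) ≡ 73/36. 36⁻¹ ≡ 62 (mod 97) since 36·62 = 2232 ≡ 1, so λ ≡ 73·62 ≡ 64.
  x = λ² - 85 - 85 = 4096 - 170 ≡ 46; y = λ·(85 - 46) - 18 ≡ 53. → (46, 53)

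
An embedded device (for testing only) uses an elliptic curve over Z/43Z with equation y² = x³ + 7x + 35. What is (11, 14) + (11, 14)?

tangent at (11, 14): λ = (3·11² + 7)/(2·14) ≡ 26/28. 28⁻¹ ≡ 20 (mod 43) since 28·20 = 560 ≡ 1, so λ ≡ 26·20 ≡ 4.
  x = λ² - 11 - 11 = 16 - 22 ≡ 37; y = λ·(11 - 37) - 14 ≡ 11. → (37, 11)

(37, 11)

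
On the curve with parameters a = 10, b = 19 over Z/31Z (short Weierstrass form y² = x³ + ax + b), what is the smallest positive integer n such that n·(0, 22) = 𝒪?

12

2P: tangent at (0, 22): λ = (3·0² + 10)/(2·22) ≡ 10/13. 13⁻¹ ≡ 12 (mod 31), so λ ≡ 10·12 ≡ 27.
  x = λ² - 0 - 0 = 729 - 0 ≡ 16; y = λ·(0 - 16) - 22 ≡ 11. → (16, 11)
3P: (16, 11) + (0, 22). λ = (22 - 11)/(0 - 16) ≡ 11/15 mod 31. 15⁻¹ ≡ 29 (mod 31), so λ ≡ 9.
  x = λ² - 16 - 0 = 81 - 16 ≡ 3; y = λ·(16 - 3) - 11 ≡ 13. → (3, 13)
4P: (3, 13) + (0, 22). λ = (22 - 13)/(0 - 3) ≡ 9/28 mod 31. 28⁻¹ ≡ 10 (mod 31) since 28·10 = 280 ≡ 1, so λ ≡ 28.
  x = λ² - 3 - 0 = 784 - 3 ≡ 6; y = λ·(3 - 6) - 13 ≡ 27. → (6, 27)
5P: (6, 27) + (0, 22). λ = (22 - 27)/(0 - 6) ≡ 26/25 mod 31. 25⁻¹ ≡ 5 (mod 31), so λ ≡ 6.
  x = λ² - 6 - 0 = 36 - 6 ≡ 30; y = λ·(6 - 30) - 27 ≡ 15. → (30, 15)
6P: (30, 15) + (0, 22). λ = (22 - 15)/(0 - 30) ≡ 7/1 mod 31. 1⁻¹ ≡ 1 (mod 31) since 1·1 = 1 ≡ 1, so λ ≡ 7.
  x = λ² - 30 - 0 = 49 - 30 ≡ 19; y = λ·(30 - 19) - 15 ≡ 0. → (19, 0)
7P: (19, 0) + (0, 22). λ = (22 - 0)/(0 - 19) ≡ 22/12 mod 31. 12⁻¹ ≡ 13 (mod 31) since 12·13 = 156 ≡ 1, so λ ≡ 7.
  x = λ² - 19 - 0 = 49 - 19 ≡ 30; y = λ·(19 - 30) - 0 ≡ 16. → (30, 16)
8P: (30, 16) + (0, 22). λ = (22 - 16)/(0 - 30) ≡ 6/1 mod 31. 1⁻¹ ≡ 1 (mod 31), so λ ≡ 6.
  x = λ² - 30 - 0 = 36 - 30 ≡ 6; y = λ·(30 - 6) - 16 ≡ 4. → (6, 4)
9P: (6, 4) + (0, 22). λ = (22 - 4)/(0 - 6) ≡ 18/25 mod 31. 25⁻¹ ≡ 5 (mod 31) since 25·5 = 125 ≡ 1, so λ ≡ 28.
  x = λ² - 6 - 0 = 784 - 6 ≡ 3; y = λ·(6 - 3) - 4 ≡ 18. → (3, 18)
10P: (3, 18) + (0, 22). λ = (22 - 18)/(0 - 3) ≡ 4/28 mod 31. 28⁻¹ ≡ 10 (mod 31) since 28·10 = 280 ≡ 1, so λ ≡ 9.
  x = λ² - 3 - 0 = 81 - 3 ≡ 16; y = λ·(3 - 16) - 18 ≡ 20. → (16, 20)
11P: (16, 20) + (0, 22). λ = (22 - 20)/(0 - 16) ≡ 2/15 mod 31. 15⁻¹ ≡ 29 (mod 31), so λ ≡ 27.
  x = λ² - 16 - 0 = 729 - 16 ≡ 0; y = λ·(16 - 0) - 20 ≡ 9. → (0, 9)
12P: (0, 9) + (0, 22): same x and y₁ ≡ -y₂, so the sum is 𝒪.
12P = 𝒪, so the order is 12.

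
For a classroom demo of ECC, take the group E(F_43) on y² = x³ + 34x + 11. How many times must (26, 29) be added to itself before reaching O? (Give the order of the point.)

7

2P: tangent at (26, 29): λ = (3·26² + 34)/(2·29) ≡ 41/15. 15⁻¹ ≡ 23 (mod 43), so λ ≡ 41·23 ≡ 40.
  x = λ² - 26 - 26 = 1600 - 52 ≡ 0; y = λ·(26 - 0) - 29 ≡ 22. → (0, 22)
3P: (0, 22) + (26, 29). λ = (29 - 22)/(26 - 0) ≡ 7/26 mod 43. 26⁻¹ ≡ 5 (mod 43), so λ ≡ 35.
  x = λ² - 0 - 26 = 1225 - 26 ≡ 38; y = λ·(0 - 38) - 22 ≡ 24. → (38, 24)
4P: (38, 24) + (26, 29). λ = (29 - 24)/(26 - 38) ≡ 5/31 mod 43. 31⁻¹ ≡ 25 (mod 43), so λ ≡ 39.
  x = λ² - 38 - 26 = 1521 - 64 ≡ 38; y = λ·(38 - 38) - 24 ≡ 19. → (38, 19)
5P: (38, 19) + (26, 29). λ = (29 - 19)/(26 - 38) ≡ 10/31 mod 43. 31⁻¹ ≡ 25 (mod 43), so λ ≡ 35.
  x = λ² - 38 - 26 = 1225 - 64 ≡ 0; y = λ·(38 - 0) - 19 ≡ 21. → (0, 21)
6P: (0, 21) + (26, 29). λ = (29 - 21)/(26 - 0) ≡ 8/26 mod 43. 26⁻¹ ≡ 5 (mod 43), so λ ≡ 40.
  x = λ² - 0 - 26 = 1600 - 26 ≡ 26; y = λ·(0 - 26) - 21 ≡ 14. → (26, 14)
7P: (26, 14) + (26, 29): same x and y₁ ≡ -y₂, so the sum is O.
7P = O, so the order is 7.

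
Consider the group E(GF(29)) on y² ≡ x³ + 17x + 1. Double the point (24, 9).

tangent at (24, 9): λ = (3·24² + 17)/(2·9) ≡ 5/18. 18⁻¹ ≡ 21 (mod 29), so λ ≡ 5·21 ≡ 18.
  x = λ² - 24 - 24 = 324 - 48 ≡ 15; y = λ·(24 - 15) - 9 ≡ 8. → (15, 8)

(15, 8)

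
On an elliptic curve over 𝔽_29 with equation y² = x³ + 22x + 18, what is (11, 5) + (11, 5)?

tangent at (11, 5): λ = (3·11² + 22)/(2·5) ≡ 8/10. 10⁻¹ ≡ 3 (mod 29) since 10·3 = 30 ≡ 1, so λ ≡ 8·3 ≡ 24.
  x = λ² - 11 - 11 = 576 - 22 ≡ 3; y = λ·(11 - 3) - 5 ≡ 13. → (3, 13)

(3, 13)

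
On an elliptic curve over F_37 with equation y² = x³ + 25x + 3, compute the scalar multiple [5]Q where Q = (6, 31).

(27, 14)

Repeated addition: build up to 5Q.
2Q: tangent at (6, 31): λ = (3·6² + 25)/(2·31) ≡ 22/25. 25⁻¹ ≡ 3 (mod 37), so λ ≡ 22·3 ≡ 29.
  x = λ² - 6 - 6 = 841 - 12 ≡ 15; y = λ·(6 - 15) - 31 ≡ 4. → (15, 4)
3Q: (15, 4) + (6, 31). λ = (31 - 4)/(6 - 15) ≡ 27/28 mod 37. 28⁻¹ ≡ 4 (mod 37) since 28·4 = 112 ≡ 1, so λ ≡ 34.
  x = λ² - 15 - 6 = 1156 - 21 ≡ 25; y = λ·(15 - 25) - 4 ≡ 26. → (25, 26)
4Q: (25, 26) + (6, 31). λ = (31 - 26)/(6 - 25) ≡ 5/18 mod 37. 18⁻¹ ≡ 35 (mod 37), so λ ≡ 27.
  x = λ² - 25 - 6 = 729 - 31 ≡ 32; y = λ·(25 - 32) - 26 ≡ 7. → (32, 7)
5Q: (32, 7) + (6, 31). λ = (31 - 7)/(6 - 32) ≡ 24/11 mod 37. 11⁻¹ ≡ 27 (mod 37), so λ ≡ 19.
  x = λ² - 32 - 6 = 361 - 38 ≡ 27; y = λ·(32 - 27) - 7 ≡ 14. → (27, 14)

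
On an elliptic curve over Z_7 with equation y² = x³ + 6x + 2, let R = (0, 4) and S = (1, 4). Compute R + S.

(6, 3)

(0, 4) + (1, 4). λ = (4 - 4)/(1 - 0) ≡ 0/1 mod 7. 1⁻¹ ≡ 1 (mod 7) since 1·1 = 1 ≡ 1, so λ ≡ 0.
  x = λ² - 0 - 1 = 0 - 1 ≡ 6; y = λ·(0 - 6) - 4 ≡ 3. → (6, 3)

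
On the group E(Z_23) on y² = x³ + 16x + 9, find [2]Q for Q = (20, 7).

(1, 7)

tangent at (20, 7): λ = (3·20² + 16)/(2·7) ≡ 20/14. 14⁻¹ ≡ 5 (mod 23), so λ ≡ 20·5 ≡ 8.
  x = λ² - 20 - 20 = 64 - 40 ≡ 1; y = λ·(20 - 1) - 7 ≡ 7. → (1, 7)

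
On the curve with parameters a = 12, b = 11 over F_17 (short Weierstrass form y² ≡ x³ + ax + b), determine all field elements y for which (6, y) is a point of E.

x³ + 12x + 11 = 299 ≡ 10 (mod 17).
10 is a non-residue mod 17; no y exists.

none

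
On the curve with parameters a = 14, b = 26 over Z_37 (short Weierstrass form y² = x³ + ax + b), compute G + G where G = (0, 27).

(9, 20)

tangent at (0, 27): λ = (3·0² + 14)/(2·27) ≡ 14/17. 17⁻¹ ≡ 24 (mod 37), so λ ≡ 14·24 ≡ 3.
  x = λ² - 0 - 0 = 9 - 0 ≡ 9; y = λ·(0 - 9) - 27 ≡ 20. → (9, 20)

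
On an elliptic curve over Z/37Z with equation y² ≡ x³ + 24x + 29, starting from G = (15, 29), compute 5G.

(28, 34)

Double-and-add on 5 = (101)₂. Start with G = (15, 29) for the leading 1-bit.
double: tangent at (15, 29): λ = (3·15² + 24)/(2·29) ≡ 33/21. 21⁻¹ ≡ 30 (mod 37) since 21·30 = 630 ≡ 1, so λ ≡ 33·30 ≡ 28.
  x = λ² - 15 - 15 = 784 - 30 ≡ 14; y = λ·(15 - 14) - 29 ≡ 36. → (14, 36)
double: tangent at (14, 36): λ = (3·14² + 24)/(2·36) ≡ 20/35. 35⁻¹ ≡ 18 (mod 37), so λ ≡ 20·18 ≡ 27.
  x = λ² - 14 - 14 = 729 - 28 ≡ 35; y = λ·(14 - 35) - 36 ≡ 26. → (35, 26)
add G: (35, 26) + (15, 29). λ = (29 - 26)/(15 - 35) ≡ 3/17 mod 37. 17⁻¹ ≡ 24 (mod 37) since 17·24 = 408 ≡ 1, so λ ≡ 35.
  x = λ² - 35 - 15 = 1225 - 50 ≡ 28; y = λ·(35 - 28) - 26 ≡ 34. → (28, 34)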